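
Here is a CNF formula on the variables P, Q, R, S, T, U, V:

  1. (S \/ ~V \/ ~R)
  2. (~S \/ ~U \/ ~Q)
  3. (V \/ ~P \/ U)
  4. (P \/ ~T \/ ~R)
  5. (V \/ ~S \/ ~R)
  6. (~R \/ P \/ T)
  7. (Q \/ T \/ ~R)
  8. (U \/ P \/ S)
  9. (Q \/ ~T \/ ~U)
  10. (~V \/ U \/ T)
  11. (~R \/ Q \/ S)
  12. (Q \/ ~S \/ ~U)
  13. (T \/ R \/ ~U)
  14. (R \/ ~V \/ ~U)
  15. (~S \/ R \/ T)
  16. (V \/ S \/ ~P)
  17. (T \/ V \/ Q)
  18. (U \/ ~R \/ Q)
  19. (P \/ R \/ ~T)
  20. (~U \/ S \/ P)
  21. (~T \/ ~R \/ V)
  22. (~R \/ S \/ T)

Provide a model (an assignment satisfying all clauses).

Set P = True and propagate.
Try Q = False.
The remaining clauses are satisfied by R = False, S = False, T = True, U = False, V = True.

P = True, Q = False, R = False, S = False, T = True, U = False, V = True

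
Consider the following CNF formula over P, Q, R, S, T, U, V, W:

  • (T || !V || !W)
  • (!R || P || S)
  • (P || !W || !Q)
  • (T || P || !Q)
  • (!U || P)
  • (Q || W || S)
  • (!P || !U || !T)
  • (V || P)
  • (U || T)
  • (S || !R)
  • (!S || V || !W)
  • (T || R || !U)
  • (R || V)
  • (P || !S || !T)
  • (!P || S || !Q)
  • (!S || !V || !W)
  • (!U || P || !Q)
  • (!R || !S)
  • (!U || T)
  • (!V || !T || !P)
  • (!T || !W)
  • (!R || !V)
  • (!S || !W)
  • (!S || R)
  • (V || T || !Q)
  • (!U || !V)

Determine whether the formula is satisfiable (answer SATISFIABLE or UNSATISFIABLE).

SATISFIABLE

Branch on P: take P = False.
  then U is forced to False.
  then V is forced to True.
  then T is forced to True.
  then S is forced to False.
  then R is forced to False.
  then W is forced to False.
  then Q is forced to True.
Every clause has at least one true literal under this assignment.
So P = False  Q = True  R = False  S = False  T = True  U = False  V = True  W = False is a satisfying assignment.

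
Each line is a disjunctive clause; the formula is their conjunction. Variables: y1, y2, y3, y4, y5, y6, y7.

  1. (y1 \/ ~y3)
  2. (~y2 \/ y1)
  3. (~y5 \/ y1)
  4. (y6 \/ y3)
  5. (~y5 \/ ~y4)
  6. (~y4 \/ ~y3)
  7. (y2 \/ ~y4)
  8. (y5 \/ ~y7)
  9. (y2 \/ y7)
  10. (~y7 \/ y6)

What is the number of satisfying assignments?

Case analysis on y1 and y2:
  y1=1, y2=1: 9 of the 32 assignments to (y3,y4,y5,y6,y7) work.
  y1=1, y2=0: remaining (y3,y4,y5,y6,y7) ∈ {(0,0,1,1,1); (1,0,1,1,1)} — 2.
  y1=0, y2=1: a clause becomes empty — 0.
  y1=0, y2=0: a clause becomes empty — 0.
Total: 9 + 2 + 0 + 0 = 11.

11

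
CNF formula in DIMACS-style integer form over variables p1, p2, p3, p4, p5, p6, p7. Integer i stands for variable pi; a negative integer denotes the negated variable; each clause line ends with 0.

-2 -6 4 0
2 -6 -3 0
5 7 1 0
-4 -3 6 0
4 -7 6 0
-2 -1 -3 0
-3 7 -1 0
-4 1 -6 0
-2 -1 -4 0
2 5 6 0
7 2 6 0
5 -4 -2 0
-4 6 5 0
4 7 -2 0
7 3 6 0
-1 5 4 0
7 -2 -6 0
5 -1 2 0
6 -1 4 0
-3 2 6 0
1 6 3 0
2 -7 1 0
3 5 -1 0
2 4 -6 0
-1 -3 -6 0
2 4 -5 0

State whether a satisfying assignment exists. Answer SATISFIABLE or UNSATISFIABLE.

Set p1 = True and propagate.
The remaining clauses are satisfied by p2 = False, p3 = False, p4 = True, p5 = True, p6 = False, p7 = True.
So p1=1, p2=0, p3=0, p4=1, p5=1, p6=0, p7=1 is a satisfying assignment.

SATISFIABLE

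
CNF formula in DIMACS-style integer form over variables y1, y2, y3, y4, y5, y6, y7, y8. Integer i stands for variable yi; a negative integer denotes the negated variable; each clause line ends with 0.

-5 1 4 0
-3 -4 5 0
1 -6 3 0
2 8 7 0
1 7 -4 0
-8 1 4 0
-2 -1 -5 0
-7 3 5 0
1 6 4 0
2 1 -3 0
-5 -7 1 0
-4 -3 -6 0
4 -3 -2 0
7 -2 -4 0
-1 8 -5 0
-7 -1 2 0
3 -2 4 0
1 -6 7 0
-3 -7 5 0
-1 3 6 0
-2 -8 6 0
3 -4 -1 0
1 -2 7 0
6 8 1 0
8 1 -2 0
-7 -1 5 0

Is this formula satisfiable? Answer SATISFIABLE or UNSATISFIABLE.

Try y1 = True.
Set y2 = False and propagate.
  then y7 is forced to False.
  then y8 is forced to True.
For the remaining variables, y3 = True, y4 = True, y5 = True, y6 = False works.
Every clause has at least one true literal under this assignment.
So y1 = T, y2 = F, y3 = T, y4 = T, y5 = T, y6 = F, y7 = F, y8 = T is a satisfying assignment.

SATISFIABLE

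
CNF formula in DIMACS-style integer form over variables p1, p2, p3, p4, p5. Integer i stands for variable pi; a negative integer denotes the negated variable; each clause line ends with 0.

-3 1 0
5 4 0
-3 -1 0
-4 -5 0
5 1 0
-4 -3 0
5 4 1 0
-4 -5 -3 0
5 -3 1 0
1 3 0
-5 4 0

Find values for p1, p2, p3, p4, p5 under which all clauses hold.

p1=1, p2=1, p3=0, p4=1, p5=0

Check each clause:
  1. (p1 ∨ ¬p3) — p1 is true.
  2. (p5 ∨ p4) — p4 is true.
  3. (¬p1 ∨ ¬p3) — ¬p3 is true.
  4. (¬p5 ∨ ¬p4) — ¬p5 is true.
  5. (p1 ∨ p5) — p1 is true.
  6. (¬p4 ∨ ¬p3) — ¬p3 is true.
  7. (p4 ∨ p1 ∨ p5) — p1 is true.
  8. (¬p4 ∨ ¬p5 ∨ ¬p3) — ¬p5 is true.
  9. (¬p3 ∨ p5 ∨ p1) — p1 is true.
  10. (p1 ∨ p3) — p1 is true.
  11. (¬p5 ∨ p4) — ¬p5 is true.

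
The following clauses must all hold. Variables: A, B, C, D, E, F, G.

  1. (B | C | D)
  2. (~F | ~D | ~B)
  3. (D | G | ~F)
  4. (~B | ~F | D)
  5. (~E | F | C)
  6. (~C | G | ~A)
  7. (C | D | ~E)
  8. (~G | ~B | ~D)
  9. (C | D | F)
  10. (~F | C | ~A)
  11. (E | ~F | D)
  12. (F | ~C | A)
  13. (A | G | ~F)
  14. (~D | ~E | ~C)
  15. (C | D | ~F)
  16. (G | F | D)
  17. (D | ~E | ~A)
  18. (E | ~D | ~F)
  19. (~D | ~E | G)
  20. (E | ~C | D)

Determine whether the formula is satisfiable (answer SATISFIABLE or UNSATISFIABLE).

SATISFIABLE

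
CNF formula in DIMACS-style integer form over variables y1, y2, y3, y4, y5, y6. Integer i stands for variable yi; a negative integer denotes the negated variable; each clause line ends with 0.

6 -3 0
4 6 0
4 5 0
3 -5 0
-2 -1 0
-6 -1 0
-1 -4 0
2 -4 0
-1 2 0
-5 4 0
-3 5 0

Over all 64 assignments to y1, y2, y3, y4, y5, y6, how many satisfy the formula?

3

Satisfying assignments:
  y1=F y2=T y3=F y4=T y5=F y6=F
  y1=F y2=T y3=F y4=T y5=F y6=T
  y1=F y2=T y3=T y4=T y5=T y6=T
Count: 3.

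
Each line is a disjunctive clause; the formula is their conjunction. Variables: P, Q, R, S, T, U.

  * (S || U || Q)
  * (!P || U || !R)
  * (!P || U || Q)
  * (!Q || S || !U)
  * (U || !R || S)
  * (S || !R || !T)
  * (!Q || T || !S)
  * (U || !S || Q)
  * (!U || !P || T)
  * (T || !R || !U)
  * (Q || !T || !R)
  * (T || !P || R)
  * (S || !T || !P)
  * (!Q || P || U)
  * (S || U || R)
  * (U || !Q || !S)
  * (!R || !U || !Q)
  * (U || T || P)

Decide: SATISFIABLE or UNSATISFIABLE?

SATISFIABLE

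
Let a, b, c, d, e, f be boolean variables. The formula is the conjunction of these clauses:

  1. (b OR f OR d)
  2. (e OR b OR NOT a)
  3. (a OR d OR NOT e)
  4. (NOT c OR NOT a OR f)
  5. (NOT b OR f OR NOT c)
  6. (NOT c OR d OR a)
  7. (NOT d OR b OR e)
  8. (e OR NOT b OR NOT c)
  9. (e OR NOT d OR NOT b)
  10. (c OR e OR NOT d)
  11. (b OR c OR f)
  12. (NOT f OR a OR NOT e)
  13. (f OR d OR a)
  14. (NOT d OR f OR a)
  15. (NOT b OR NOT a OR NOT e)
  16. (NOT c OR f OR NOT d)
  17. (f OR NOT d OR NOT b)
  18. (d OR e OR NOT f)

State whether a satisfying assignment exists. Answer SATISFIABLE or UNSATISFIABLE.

SATISFIABLE

Branch on a: take a = True.
For the remaining variables, b = False, c = False, d = True, e = True, f = True works.
So a=T, b=F, c=F, d=T, e=T, f=T is a satisfying assignment.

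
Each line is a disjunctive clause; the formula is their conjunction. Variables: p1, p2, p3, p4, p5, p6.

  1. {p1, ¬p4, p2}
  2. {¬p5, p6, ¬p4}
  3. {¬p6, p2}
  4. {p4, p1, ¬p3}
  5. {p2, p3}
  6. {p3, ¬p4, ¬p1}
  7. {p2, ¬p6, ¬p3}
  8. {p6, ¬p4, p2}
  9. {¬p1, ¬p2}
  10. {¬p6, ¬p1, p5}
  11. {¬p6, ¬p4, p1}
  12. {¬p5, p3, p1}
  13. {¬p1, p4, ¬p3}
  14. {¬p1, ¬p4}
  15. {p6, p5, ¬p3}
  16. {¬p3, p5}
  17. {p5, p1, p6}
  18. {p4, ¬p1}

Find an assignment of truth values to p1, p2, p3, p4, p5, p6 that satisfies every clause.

p1=False, p2=True, p3=False, p4=False, p5=False, p6=True

Branch on p1: take p1 = False.
Branch on p2: take p2 = True.
Set p3 = False and propagate.
  then p5 is forced to False.
  then p6 is forced to True.
  then p4 is forced to False.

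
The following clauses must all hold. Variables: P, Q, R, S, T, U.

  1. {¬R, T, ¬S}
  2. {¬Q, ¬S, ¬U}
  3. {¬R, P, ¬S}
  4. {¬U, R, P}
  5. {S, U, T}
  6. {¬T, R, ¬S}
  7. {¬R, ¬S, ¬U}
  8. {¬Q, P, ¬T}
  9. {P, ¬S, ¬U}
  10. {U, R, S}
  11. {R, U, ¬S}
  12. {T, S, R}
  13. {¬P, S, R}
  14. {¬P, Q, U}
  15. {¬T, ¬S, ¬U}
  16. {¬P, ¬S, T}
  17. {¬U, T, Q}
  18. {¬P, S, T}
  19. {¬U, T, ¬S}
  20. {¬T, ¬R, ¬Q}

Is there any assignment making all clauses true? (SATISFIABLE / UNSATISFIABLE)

Set P = False and propagate.
Branch on Q: take Q = False.
Branch on R: take R = True.
  then S is forced to False.
For the remaining variables, T = True, U = True works.
Every clause has at least one true literal under this assignment.
So P=F, Q=F, R=T, S=F, T=T, U=T is a satisfying assignment.

SATISFIABLE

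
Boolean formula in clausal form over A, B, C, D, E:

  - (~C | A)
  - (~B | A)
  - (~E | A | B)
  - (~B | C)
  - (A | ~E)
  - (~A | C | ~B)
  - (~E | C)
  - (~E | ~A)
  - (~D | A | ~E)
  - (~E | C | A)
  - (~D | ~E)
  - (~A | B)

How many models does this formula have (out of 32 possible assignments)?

Satisfying assignments:
  A=F B=F C=F D=F E=F
  A=F B=F C=F D=T E=F
  A=T B=T C=T D=F E=F
  A=T B=T C=T D=T E=F
That's 4 in total.

4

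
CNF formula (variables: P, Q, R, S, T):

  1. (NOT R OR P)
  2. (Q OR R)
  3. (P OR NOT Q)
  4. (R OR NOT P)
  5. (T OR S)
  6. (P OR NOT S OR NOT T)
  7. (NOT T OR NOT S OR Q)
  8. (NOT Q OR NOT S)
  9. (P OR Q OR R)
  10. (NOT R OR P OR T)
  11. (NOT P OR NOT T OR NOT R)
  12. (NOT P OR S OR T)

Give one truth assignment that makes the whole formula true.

P = True  Q = False  R = True  S = True  T = False

Set P = True and propagate.
  then R is forced to True.
  then T is forced to False.
  then S is forced to True.
  then Q is forced to False.
Every clause has at least one true literal under this assignment.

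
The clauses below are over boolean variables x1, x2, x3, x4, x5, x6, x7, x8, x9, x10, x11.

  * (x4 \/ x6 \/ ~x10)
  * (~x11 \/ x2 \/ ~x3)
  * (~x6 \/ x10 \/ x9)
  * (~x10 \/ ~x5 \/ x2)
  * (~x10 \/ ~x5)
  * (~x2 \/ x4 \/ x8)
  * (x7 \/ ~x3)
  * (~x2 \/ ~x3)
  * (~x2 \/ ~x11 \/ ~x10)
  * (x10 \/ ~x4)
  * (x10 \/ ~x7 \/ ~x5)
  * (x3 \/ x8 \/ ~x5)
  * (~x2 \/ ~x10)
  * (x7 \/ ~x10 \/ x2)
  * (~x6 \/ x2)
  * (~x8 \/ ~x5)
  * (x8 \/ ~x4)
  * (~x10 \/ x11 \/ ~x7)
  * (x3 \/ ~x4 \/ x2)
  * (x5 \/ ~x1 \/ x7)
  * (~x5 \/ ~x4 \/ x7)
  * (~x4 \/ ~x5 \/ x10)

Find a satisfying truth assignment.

x1=0, x2=1, x3=0, x4=0, x5=0, x6=0, x7=1, x8=1, x9=0, x10=0, x11=0

Check each clause:
  1. (x4 \/ x6 \/ ~x10) — ~x10 is true.
  2. (~x3 \/ x2 \/ ~x11) — ~x11 is true.
  3. (x9 \/ x10 \/ ~x6) — ~x6 is true.
  4. (~x10 \/ x2 \/ ~x5) — x2 is true.
  5. (~x5 \/ ~x10) — ~x5 is true.
  6. (x4 \/ ~x2 \/ x8) — x8 is true.
  7. (~x3 \/ x7) — ~x3 is true.
  8. (~x3 \/ ~x2) — ~x3 is true.
  9. (~x11 \/ ~x2 \/ ~x10) — ~x11 is true.
  10. (~x4 \/ x10) — ~x4 is true.
  11. (~x5 \/ ~x7 \/ x10) — ~x5 is true.
  12. (~x5 \/ x8 \/ x3) — x8 is true.
  13. (~x2 \/ ~x10) — ~x10 is true.
  14. (~x10 \/ x7 \/ x2) — x2 is true.
  15. (x2 \/ ~x6) — ~x6 is true.
  16. (~x8 \/ ~x5) — ~x5 is true.
  17. (~x4 \/ x8) — x8 is true.
  18. (~x7 \/ x11 \/ ~x10) — ~x10 is true.
  19. (x3 \/ ~x4 \/ x2) — x2 is true.
  20. (x5 \/ ~x1 \/ x7) — ~x1 is true.
  21. (x7 \/ ~x4 \/ ~x5) — ~x5 is true.
  22. (~x4 \/ ~x5 \/ x10) — ~x5 is true.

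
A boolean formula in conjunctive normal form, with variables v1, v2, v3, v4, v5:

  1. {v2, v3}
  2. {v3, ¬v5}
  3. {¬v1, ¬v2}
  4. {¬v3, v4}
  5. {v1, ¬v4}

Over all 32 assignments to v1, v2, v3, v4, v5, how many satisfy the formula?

3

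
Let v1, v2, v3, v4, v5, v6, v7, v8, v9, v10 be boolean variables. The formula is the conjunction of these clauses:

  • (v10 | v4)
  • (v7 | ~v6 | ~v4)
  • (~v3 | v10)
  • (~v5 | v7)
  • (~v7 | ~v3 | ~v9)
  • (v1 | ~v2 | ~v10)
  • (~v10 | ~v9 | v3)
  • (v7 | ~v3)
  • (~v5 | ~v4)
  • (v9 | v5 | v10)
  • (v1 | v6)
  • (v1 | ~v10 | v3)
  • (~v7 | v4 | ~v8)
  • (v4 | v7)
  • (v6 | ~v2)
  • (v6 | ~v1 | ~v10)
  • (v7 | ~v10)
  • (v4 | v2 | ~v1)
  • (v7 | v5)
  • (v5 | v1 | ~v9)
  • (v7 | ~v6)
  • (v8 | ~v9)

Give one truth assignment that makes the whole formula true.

v1=True, v2=False, v3=True, v4=True, v5=False, v6=True, v7=True, v8=False, v9=False, v10=True

Check each clause:
  1. (v10 | v4) — v10 is true.
  2. (~v6 | ~v4 | v7) — v7 is true.
  3. (~v3 | v10) — v10 is true.
  4. (v7 | ~v5) — ~v5 is true.
  5. (~v9 | ~v3 | ~v7) — ~v9 is true.
  6. (~v10 | ~v2 | v1) — v1 is true.
  7. (~v10 | v3 | ~v9) — v3 is true.
  8. (v7 | ~v3) — v7 is true.
  9. (~v4 | ~v5) — ~v5 is true.
  10. (v9 | v10 | v5) — v10 is true.
  11. (v1 | v6) — v1 is true.
  12. (v3 | ~v10 | v1) — v1 is true.
  13. (~v8 | ~v7 | v4) — ~v8 is true.
  14. (v4 | v7) — v4 is true.
  15. (v6 | ~v2) — v6 is true.
  16. (~v10 | v6 | ~v1) — v6 is true.
  17. (v7 | ~v10) — v7 is true.
  18. (~v1 | v4 | v2) — v4 is true.
  19. (v7 | v5) — v7 is true.
  20. (~v9 | v1 | v5) — v1 is true.
  21. (~v6 | v7) — v7 is true.
  22. (~v9 | v8) — ~v9 is true.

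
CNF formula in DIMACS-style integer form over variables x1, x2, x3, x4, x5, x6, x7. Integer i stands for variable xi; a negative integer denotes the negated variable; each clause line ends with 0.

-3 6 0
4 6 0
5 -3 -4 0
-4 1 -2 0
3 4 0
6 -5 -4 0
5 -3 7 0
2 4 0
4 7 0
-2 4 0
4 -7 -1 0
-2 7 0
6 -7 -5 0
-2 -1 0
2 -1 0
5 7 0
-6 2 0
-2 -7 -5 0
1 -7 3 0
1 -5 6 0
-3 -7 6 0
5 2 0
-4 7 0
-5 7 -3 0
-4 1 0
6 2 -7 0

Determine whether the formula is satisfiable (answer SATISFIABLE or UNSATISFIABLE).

x7 = True:
  x2 = True:
    propagation gives x4=True, x1=True; an empty clause results — contradiction.
  x2 = False:
    propagation gives x4=True, x1=False; an empty clause results — contradiction.
x7 = False:
  propagation gives x4=True; an empty clause results — contradiction.
Every branch closes, so no satisfying assignment exists.

UNSATISFIABLE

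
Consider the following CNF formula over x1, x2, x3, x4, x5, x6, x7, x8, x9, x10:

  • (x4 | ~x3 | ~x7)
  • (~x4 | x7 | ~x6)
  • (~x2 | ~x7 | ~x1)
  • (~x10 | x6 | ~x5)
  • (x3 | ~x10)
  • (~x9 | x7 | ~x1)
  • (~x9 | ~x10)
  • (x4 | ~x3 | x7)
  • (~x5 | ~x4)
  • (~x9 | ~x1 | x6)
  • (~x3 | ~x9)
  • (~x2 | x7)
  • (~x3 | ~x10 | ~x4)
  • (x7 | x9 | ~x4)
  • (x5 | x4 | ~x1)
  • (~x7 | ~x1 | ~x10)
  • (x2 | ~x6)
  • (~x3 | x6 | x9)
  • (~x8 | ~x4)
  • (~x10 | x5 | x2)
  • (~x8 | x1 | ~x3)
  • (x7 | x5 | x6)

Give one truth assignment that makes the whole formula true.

x1 = T, x2 = F, x3 = F, x4 = F, x5 = T, x6 = F, x7 = T, x8 = F, x9 = F, x10 = F

Check each clause:
  1. (x4 | ~x3 | ~x7) — ~x3 is true.
  2. (x7 | ~x6 | ~x4) — ~x6 is true.
  3. (~x1 | ~x2 | ~x7) — ~x2 is true.
  4. (~x5 | x6 | ~x10) — ~x10 is true.
  5. (x3 | ~x10) — ~x10 is true.
  6. (~x1 | ~x9 | x7) — x7 is true.
  7. (~x10 | ~x9) — ~x10 is true.
  8. (x7 | ~x3 | x4) — ~x3 is true.
  9. (~x4 | ~x5) — ~x4 is true.
  10. (x6 | ~x9 | ~x1) — ~x9 is true.
  11. (~x3 | ~x9) — ~x3 is true.
  12. (x7 | ~x2) — ~x2 is true.
  13. (~x10 | ~x3 | ~x4) — ~x4 is true.
  14. (x7 | x9 | ~x4) — ~x4 is true.
  15. (x5 | x4 | ~x1) — x5 is true.
  16. (~x1 | ~x7 | ~x10) — ~x10 is true.
  17. (~x6 | x2) — ~x6 is true.
  18. (x9 | ~x3 | x6) — ~x3 is true.
  19. (~x4 | ~x8) — ~x8 is true.
  20. (x2 | ~x10 | x5) — x5 is true.
  21. (~x3 | ~x8 | x1) — ~x8 is true.
  22. (x6 | x5 | x7) — x5 is true.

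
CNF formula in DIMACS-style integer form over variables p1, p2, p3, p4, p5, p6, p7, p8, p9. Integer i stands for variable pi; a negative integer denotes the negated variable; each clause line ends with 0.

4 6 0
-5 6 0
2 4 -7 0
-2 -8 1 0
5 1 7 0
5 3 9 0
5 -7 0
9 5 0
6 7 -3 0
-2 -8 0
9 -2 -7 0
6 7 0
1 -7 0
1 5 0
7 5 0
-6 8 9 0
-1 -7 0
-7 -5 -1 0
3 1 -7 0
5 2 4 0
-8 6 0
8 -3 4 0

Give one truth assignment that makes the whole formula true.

p1 = True  p2 = False  p3 = False  p4 = True  p5 = True  p6 = True  p7 = False  p8 = False  p9 = True

Check each clause:
  1. (p6 \/ p4) — p4 is true.
  2. (p6 \/ ~p5) — p6 is true.
  3. (p4 \/ p2 \/ ~p7) — ~p7 is true.
  4. (~p2 \/ p1 \/ ~p8) — ~p8 is true.
  5. (p1 \/ p7 \/ p5) — p1 is true.
  6. (p9 \/ p5 \/ p3) — p9 is true.
  7. (~p7 \/ p5) — ~p7 is true.
  8. (p5 \/ p9) — p9 is true.
  9. (p6 \/ p7 \/ ~p3) — ~p3 is true.
  10. (~p2 \/ ~p8) — ~p8 is true.
  11. (~p2 \/ ~p7 \/ p9) — p9 is true.
  12. (p6 \/ p7) — p6 is true.
  13. (p1 \/ ~p7) — ~p7 is true.
  14. (p5 \/ p1) — p1 is true.
  15. (p5 \/ p7) — p5 is true.
  16. (p9 \/ ~p6 \/ p8) — p9 is true.
  17. (~p1 \/ ~p7) — ~p7 is true.
  18. (~p7 \/ ~p1 \/ ~p5) — ~p7 is true.
  19. (p1 \/ p3 \/ ~p7) — ~p7 is true.
  20. (p5 \/ p4 \/ p2) — p4 is true.
  21. (~p8 \/ p6) — ~p8 is true.
  22. (~p3 \/ p4 \/ p8) — p4 is true.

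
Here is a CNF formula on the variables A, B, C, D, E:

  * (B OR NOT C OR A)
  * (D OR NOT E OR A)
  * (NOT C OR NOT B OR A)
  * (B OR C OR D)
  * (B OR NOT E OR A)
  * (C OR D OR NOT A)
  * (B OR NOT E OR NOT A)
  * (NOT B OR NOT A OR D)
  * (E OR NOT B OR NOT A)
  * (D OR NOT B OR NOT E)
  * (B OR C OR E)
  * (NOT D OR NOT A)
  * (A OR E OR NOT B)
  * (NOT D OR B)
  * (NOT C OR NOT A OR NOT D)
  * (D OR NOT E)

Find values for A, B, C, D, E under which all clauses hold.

A=True  B=False  C=True  D=False  E=False

Try A = True.
  then D is forced to False.
  then C is forced to True.
  then B is forced to False.
  then E is forced to False.
Check each clause:
  1. (A OR NOT C OR B) — A is true.
  2. (D OR NOT E OR A) — A is true.
  3. (NOT B OR NOT C OR A) — A is true.
  4. (C OR B OR D) — C is true.
  5. (A OR B OR NOT E) — A is true.
  6. (NOT A OR D OR C) — C is true.
  7. (B OR NOT A OR NOT E) — NOT E is true.
  8. (NOT B OR D OR NOT A) — NOT B is true.
  9. (NOT B OR E OR NOT A) — NOT B is true.
  10. (NOT E OR NOT B OR D) — NOT E is true.
  11. (B OR C OR E) — C is true.
  12. (NOT D OR NOT A) — NOT D is true.
  13. (A OR E OR NOT B) — A is true.
  14. (B OR NOT D) — NOT D is true.
  15. (NOT C OR NOT A OR NOT D) — NOT D is true.
  16. (D OR NOT E) — NOT E is true.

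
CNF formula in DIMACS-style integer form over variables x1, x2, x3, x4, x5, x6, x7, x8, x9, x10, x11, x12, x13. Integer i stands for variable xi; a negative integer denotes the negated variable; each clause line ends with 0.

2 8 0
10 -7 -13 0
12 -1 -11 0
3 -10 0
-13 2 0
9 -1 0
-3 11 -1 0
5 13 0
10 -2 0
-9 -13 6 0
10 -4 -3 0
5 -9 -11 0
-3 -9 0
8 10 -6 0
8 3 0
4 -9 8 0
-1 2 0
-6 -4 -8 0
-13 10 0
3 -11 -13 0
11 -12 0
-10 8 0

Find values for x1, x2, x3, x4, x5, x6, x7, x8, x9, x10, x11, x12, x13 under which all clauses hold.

x1 occurs only negated in the remaining clauses — set x1 = False.
Pure literal: x5 appears only positively; assign x5 = True.
Set x2 = False and propagate.
  then x8 is forced to True.
  then x13 is forced to False.
The remaining clauses are satisfied by x3 = False, x4 = False, x6 = True, x7 = False, x9 = True, x10 = False, x11 = False, x12 = False.

x1 = False  x2 = False  x3 = False  x4 = False  x5 = True  x6 = True  x7 = False  x8 = True  x9 = True  x10 = False  x11 = False  x12 = False  x13 = False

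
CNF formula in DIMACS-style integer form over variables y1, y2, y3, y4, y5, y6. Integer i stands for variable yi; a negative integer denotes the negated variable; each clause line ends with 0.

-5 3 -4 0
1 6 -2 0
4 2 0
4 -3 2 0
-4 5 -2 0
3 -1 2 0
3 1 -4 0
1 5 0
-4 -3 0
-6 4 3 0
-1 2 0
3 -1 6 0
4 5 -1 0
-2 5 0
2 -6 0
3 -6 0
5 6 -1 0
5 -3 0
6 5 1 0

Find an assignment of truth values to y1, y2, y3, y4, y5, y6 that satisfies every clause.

y1=True, y2=True, y3=True, y4=False, y5=True, y6=True

Check each clause:
  1. (y3 OR NOT y4 OR NOT y5) — y3 is true.
  2. (y6 OR NOT y2 OR y1) — y1 is true.
  3. (y2 OR y4) — y2 is true.
  4. (NOT y3 OR y2 OR y4) — y2 is true.
  5. (y5 OR NOT y2 OR NOT y4) — NOT y4 is true.
  6. (y2 OR y3 OR NOT y1) — y2 is true.
  7. (NOT y4 OR y1 OR y3) — y1 is true.
  8. (y1 OR y5) — y1 is true.
  9. (NOT y3 OR NOT y4) — NOT y4 is true.
  10. (y4 OR NOT y6 OR y3) — y3 is true.
  11. (y2 OR NOT y1) — y2 is true.
  12. (y3 OR NOT y1 OR y6) — y3 is true.
  13. (y4 OR y5 OR NOT y1) — y5 is true.
  14. (y5 OR NOT y2) — y5 is true.
  15. (NOT y6 OR y2) — y2 is true.
  16. (NOT y6 OR y3) — y3 is true.
  17. (y6 OR y5 OR NOT y1) — y5 is true.
  18. (NOT y3 OR y5) — y5 is true.
  19. (y5 OR y1 OR y6) — y1 is true.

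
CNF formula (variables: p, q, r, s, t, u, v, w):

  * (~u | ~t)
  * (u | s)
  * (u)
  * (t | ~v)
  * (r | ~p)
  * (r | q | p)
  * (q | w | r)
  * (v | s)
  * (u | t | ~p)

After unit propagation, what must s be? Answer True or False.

True

(u) stands alone — u = True.
(~u | ~t): since u = True, the clause reduces to (~t). t = False.
(~v | t) with t = False leaves only ~v, so v = False.
(v | s) with v = False leaves only s, so s = True.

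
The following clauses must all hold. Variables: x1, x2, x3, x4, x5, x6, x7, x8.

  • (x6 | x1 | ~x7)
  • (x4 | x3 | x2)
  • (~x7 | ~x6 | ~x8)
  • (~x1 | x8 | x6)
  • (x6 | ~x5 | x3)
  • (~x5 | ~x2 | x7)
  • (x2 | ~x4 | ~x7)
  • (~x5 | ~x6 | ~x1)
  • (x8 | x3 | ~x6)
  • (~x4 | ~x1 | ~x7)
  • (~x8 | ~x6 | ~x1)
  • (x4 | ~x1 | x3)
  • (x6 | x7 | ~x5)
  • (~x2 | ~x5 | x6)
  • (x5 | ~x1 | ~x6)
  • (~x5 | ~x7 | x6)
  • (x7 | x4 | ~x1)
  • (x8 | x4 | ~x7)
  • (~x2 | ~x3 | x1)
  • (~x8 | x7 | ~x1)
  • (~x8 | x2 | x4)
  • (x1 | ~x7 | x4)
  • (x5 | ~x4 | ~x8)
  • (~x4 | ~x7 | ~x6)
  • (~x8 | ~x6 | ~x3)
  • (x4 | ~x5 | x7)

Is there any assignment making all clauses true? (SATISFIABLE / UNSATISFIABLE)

SATISFIABLE

Branch on x1: take x1 = False.
Try x2 = True.
  then x3 is forced to False.
For the remaining variables, x4 = False, x5 = False, x6 = True, x7 = False, x8 = True works.
Every clause has at least one true literal under this assignment.
So x1=0  x2=1  x3=0  x4=0  x5=0  x6=1  x7=0  x8=1 is a satisfying assignment.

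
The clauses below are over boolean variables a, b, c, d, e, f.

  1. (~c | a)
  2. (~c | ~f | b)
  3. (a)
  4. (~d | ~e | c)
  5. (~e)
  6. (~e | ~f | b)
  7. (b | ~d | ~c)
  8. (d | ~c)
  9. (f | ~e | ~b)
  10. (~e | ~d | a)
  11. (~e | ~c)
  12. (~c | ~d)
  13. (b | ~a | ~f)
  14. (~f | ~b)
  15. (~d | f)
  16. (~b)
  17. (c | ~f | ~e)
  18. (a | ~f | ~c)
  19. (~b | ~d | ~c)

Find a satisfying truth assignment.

a=T, b=F, c=F, d=F, e=F, f=F

Unit propagation: (a) forces a = True.
The clause (~e) is unit: e must be False.
The clause (~b) is unit: b must be False.
(~f) is a unit clause, so f = False.
(~d) is a unit clause, so d = False.
Unit propagation: (~c) forces c = False.
Every clause has at least one true literal under this assignment.
Check each clause:
  1. (a | ~c) — a is true.
  2. (~f | b | ~c) — ~f is true.
  3. (a) — a is true.
  4. (c | ~e | ~d) — ~d is true.
  5. (~e) — ~e is true.
  6. (~e | ~f | b) — ~f is true.
  7. (b | ~d | ~c) — ~d is true.
  8. (~c | d) — ~c is true.
  9. (~e | ~b | f) — ~e is true.
  10. (a | ~d | ~e) — a is true.
  11. (~e | ~c) — ~e is true.
  12. (~c | ~d) — ~d is true.
  13. (~f | ~a | b) — ~f is true.
  14. (~f | ~b) — ~f is true.
  15. (f | ~d) — ~d is true.
  16. (~b) — ~b is true.
  17. (~e | c | ~f) — ~f is true.
  18. (a | ~c | ~f) — a is true.
  19. (~d | ~b | ~c) — ~d is true.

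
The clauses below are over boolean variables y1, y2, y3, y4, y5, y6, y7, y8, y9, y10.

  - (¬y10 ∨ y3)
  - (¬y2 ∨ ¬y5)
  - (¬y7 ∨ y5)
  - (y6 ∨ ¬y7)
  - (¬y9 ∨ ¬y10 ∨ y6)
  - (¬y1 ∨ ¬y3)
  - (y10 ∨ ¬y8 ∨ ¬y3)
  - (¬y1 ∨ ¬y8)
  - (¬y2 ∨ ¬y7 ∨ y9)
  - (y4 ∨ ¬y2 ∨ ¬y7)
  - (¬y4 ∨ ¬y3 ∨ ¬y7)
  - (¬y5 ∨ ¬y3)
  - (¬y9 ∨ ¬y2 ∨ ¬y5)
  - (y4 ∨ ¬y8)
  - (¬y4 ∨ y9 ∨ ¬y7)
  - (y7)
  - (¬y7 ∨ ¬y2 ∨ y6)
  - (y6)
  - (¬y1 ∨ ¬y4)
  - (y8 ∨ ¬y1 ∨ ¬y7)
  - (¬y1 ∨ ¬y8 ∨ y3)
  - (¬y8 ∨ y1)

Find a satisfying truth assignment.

y1 = F, y2 = F, y3 = F, y4 = F, y5 = T, y6 = T, y7 = T, y8 = F, y9 = F, y10 = F

Unit propagation: (y7) forces y7 = True.
The clause (y5) is unit: y5 must be True.
Unit propagation: (¬y2) forces y2 = False.
The clause (y6) is unit: y6 must be True.
Unit propagation: (¬y3) forces y3 = False.
Unit propagation: (¬y10) forces y10 = False.
Try y1 = False.
  then y8 is forced to False.
Try y4 = False.
y9 is now unconstrained; take y9 = False.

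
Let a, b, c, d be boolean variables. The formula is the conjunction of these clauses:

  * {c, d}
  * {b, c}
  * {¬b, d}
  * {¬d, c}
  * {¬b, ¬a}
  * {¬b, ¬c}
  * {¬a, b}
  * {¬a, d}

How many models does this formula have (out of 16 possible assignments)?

Satisfying assignments:
  a=0 b=0 c=1 d=0
  a=0 b=0 c=1 d=1
That's 2 in total.

2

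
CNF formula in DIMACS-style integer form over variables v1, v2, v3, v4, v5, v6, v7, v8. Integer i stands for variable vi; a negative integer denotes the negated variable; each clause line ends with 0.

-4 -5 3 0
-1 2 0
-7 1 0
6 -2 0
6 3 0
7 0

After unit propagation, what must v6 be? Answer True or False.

True

Unit clause (v7) sets v7 = True.
(~v7 | v1): since v7 = True, the clause reduces to (v1). v1 = True.
From (~v1 | v2) and v1 = True: v2 = True.
(~v2 | v6): since v2 = True, the clause reduces to (v6). v6 = True.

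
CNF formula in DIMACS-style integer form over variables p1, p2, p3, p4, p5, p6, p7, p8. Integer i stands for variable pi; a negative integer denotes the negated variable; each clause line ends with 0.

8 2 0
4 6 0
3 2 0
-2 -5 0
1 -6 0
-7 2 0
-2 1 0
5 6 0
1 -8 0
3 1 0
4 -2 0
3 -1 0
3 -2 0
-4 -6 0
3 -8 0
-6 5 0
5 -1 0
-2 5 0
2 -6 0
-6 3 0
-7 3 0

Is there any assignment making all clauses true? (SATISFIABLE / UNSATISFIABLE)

p3 occurs only positively in the remaining clauses — set p3 = True.
p7 occurs only negated in the remaining clauses — set p7 = False.
Try p1 = True.
  then p5 is forced to True.
  then p2 is forced to False.
  then p8 is forced to True.
  then p6 is forced to False.
  then p4 is forced to True.
Every clause has at least one true literal under this assignment.
So p1 = T, p2 = F, p3 = T, p4 = T, p5 = T, p6 = F, p7 = F, p8 = T is a satisfying assignment.

SATISFIABLE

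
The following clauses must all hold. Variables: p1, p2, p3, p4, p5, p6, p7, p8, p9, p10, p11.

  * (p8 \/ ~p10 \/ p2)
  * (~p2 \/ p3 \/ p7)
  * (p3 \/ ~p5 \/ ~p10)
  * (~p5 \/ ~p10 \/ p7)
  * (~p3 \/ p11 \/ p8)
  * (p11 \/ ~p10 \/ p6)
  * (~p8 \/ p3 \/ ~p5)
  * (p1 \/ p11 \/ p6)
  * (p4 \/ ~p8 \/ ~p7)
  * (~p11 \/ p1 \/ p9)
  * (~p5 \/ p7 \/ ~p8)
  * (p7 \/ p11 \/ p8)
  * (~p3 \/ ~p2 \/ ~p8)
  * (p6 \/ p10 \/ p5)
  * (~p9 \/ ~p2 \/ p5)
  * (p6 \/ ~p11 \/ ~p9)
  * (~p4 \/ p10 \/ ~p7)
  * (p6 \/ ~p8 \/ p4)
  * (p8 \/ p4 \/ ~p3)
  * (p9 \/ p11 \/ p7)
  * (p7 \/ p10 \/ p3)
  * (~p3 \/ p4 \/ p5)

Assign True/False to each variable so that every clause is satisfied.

p1 = True, p2 = True, p3 = False, p4 = True, p5 = False, p6 = True, p7 = True, p8 = False, p9 = False, p10 = True, p11 = False

Check each clause:
  1. (p8 \/ p2 \/ ~p10) — p2 is true.
  2. (~p2 \/ p7 \/ p3) — p7 is true.
  3. (~p10 \/ p3 \/ ~p5) — ~p5 is true.
  4. (p7 \/ ~p5 \/ ~p10) — ~p5 is true.
  5. (~p3 \/ p8 \/ p11) — ~p3 is true.
  6. (p6 \/ ~p10 \/ p11) — p6 is true.
  7. (p3 \/ ~p5 \/ ~p8) — ~p8 is true.
  8. (p6 \/ p11 \/ p1) — p1 is true.
  9. (~p7 \/ ~p8 \/ p4) — ~p8 is true.
  10. (p9 \/ ~p11 \/ p1) — p1 is true.
  11. (~p8 \/ p7 \/ ~p5) — ~p8 is true.
  12. (p8 \/ p7 \/ p11) — p7 is true.
  13. (~p8 \/ ~p2 \/ ~p3) — ~p8 is true.
  14. (p5 \/ p6 \/ p10) — p10 is true.
  15. (p5 \/ ~p2 \/ ~p9) — ~p9 is true.
  16. (~p9 \/ p6 \/ ~p11) — ~p11 is true.
  17. (~p4 \/ p10 \/ ~p7) — p10 is true.
  18. (p6 \/ ~p8 \/ p4) — ~p8 is true.
  19. (p8 \/ ~p3 \/ p4) — p4 is true.
  20. (p7 \/ p11 \/ p9) — p7 is true.
  21. (p10 \/ p3 \/ p7) — p10 is true.
  22. (~p3 \/ p4 \/ p5) — p4 is true.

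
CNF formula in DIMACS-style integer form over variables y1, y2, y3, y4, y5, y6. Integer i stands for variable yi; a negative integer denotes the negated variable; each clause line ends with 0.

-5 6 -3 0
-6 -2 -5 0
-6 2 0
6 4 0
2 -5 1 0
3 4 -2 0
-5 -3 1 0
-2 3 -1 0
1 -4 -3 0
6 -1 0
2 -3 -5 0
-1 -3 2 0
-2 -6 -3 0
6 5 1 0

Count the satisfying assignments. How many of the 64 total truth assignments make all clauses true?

2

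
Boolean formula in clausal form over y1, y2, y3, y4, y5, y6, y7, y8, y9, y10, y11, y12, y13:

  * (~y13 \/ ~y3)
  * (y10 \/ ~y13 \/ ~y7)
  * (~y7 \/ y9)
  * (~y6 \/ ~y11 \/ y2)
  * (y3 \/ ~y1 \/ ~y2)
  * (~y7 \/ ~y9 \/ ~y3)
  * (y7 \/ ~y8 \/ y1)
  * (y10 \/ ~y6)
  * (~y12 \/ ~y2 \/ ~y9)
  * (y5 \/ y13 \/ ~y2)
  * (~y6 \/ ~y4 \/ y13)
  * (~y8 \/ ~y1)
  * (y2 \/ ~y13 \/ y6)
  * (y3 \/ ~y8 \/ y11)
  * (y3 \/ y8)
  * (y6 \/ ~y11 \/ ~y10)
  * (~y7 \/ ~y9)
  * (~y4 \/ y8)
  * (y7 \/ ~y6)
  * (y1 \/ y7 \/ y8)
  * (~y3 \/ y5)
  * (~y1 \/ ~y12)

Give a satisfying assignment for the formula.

y1=True, y2=True, y3=True, y4=False, y5=True, y6=False, y7=False, y8=False, y9=True, y10=True, y11=False, y12=False, y13=False

Check each clause:
  1. (~y3 \/ ~y13) — ~y13 is true.
  2. (~y13 \/ ~y7 \/ y10) — ~y7 is true.
  3. (y9 \/ ~y7) — ~y7 is true.
  4. (~y11 \/ y2 \/ ~y6) — y2 is true.
  5. (~y1 \/ ~y2 \/ y3) — y3 is true.
  6. (~y3 \/ ~y9 \/ ~y7) — ~y7 is true.
  7. (y7 \/ ~y8 \/ y1) — ~y8 is true.
  8. (~y6 \/ y10) — y10 is true.
  9. (~y2 \/ ~y12 \/ ~y9) — ~y12 is true.
  10. (y5 \/ y13 \/ ~y2) — y5 is true.
  11. (y13 \/ ~y4 \/ ~y6) — ~y6 is true.
  12. (~y1 \/ ~y8) — ~y8 is true.
  13. (y6 \/ y2 \/ ~y13) — y2 is true.
  14. (y3 \/ ~y8 \/ y11) — ~y8 is true.
  15. (y3 \/ y8) — y3 is true.
  16. (y6 \/ ~y11 \/ ~y10) — ~y11 is true.
  17. (~y9 \/ ~y7) — ~y7 is true.
  18. (y8 \/ ~y4) — ~y4 is true.
  19. (~y6 \/ y7) — ~y6 is true.
  20. (y1 \/ y7 \/ y8) — y1 is true.
  21. (y5 \/ ~y3) — y5 is true.
  22. (~y1 \/ ~y12) — ~y12 is true.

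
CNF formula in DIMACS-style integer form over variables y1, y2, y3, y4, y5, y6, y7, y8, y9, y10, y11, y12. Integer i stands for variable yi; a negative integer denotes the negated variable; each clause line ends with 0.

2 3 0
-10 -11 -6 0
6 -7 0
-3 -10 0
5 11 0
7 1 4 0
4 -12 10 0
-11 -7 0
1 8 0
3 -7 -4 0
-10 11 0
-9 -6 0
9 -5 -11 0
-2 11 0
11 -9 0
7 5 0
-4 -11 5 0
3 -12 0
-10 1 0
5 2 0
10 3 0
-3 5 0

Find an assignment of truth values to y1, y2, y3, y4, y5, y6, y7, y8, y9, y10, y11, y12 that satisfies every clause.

Pure literal: y1 appears only positively; assign y1 = True.
Pure literal: y12 appears only negated; assign y12 = False.
Branch on y2: take y2 = True.
  then y11 is forced to True.
  then y7 is forced to False.
  then y5 is forced to True.
  then y9 is forced to True.
  then y6 is forced to False.
For the remaining variables, y3 = True, y4 = True, y8 = False, y10 = False works.

y1 = 1, y2 = 1, y3 = 1, y4 = 1, y5 = 1, y6 = 0, y7 = 0, y8 = 0, y9 = 1, y10 = 0, y11 = 1, y12 = 0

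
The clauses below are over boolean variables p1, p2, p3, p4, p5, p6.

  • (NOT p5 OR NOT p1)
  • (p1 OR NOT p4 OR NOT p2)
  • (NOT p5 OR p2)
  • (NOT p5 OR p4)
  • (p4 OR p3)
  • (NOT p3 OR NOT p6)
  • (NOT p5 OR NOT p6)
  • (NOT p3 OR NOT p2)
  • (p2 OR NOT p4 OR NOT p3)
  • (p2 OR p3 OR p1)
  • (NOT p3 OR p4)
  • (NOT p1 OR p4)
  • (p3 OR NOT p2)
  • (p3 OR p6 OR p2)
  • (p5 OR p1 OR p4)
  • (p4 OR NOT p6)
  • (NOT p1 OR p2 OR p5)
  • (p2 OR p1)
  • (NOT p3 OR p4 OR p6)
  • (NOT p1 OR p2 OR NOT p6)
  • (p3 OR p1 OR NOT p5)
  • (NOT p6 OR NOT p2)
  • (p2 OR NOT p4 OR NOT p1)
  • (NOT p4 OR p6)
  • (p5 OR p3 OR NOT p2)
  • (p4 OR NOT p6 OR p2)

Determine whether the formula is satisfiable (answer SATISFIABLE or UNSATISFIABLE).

UNSATISFIABLE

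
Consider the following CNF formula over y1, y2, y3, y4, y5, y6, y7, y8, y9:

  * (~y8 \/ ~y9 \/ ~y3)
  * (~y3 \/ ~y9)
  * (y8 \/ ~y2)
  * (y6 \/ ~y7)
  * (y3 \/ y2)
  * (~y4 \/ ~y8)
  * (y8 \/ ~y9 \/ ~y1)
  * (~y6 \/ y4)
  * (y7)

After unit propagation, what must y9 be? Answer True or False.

False

(y7) stands alone — y7 = True.
In (y6 \/ ~y7), ~y7 is now false; y6 must hold, so y6 = True.
From (~y6 \/ y4) and y6 = True: y4 = True.
In (~y8 \/ ~y4), ~y4 is now false; ~y8 must hold, so y8 = False.
(y8 \/ ~y2): since y8 = False, the clause reduces to (~y2). y2 = False.
In (y3 \/ y2), y2 is now false; y3 must hold, so y3 = True.
From (~y9 \/ ~y3) and y3 = True: y9 = False.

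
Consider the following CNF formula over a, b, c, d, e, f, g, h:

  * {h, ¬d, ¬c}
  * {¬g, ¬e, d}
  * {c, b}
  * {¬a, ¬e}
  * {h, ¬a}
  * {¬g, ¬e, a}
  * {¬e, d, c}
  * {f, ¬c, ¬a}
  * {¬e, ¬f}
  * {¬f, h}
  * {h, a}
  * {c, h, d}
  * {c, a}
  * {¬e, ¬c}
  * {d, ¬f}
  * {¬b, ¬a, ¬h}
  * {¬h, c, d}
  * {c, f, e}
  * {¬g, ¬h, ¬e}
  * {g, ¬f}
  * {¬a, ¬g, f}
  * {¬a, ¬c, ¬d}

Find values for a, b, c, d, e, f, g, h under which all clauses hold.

Branch on a: take a = False.
  then h is forced to True.
  then c is forced to True.
  then e is forced to False.
Set d = False and propagate.
  then f is forced to False.
b, g are now unconstrained; take b = False, g = False.
Check each clause:
  1. {¬d, h, ¬c} — h is true.
  2. {¬g, d, ¬e} — ¬g is true.
  3. {c, b} — c is true.
  4. {¬a, ¬e} — ¬e is true.
  5. {h, ¬a} — h is true.
  6. {a, ¬e, ¬g} — ¬g is true.
  7. {d, ¬e, c} — c is true.
  8. {f, ¬a, ¬c} — ¬a is true.
  9. {¬e, ¬f} — ¬f is true.
  10. {¬f, h} — h is true.
  11. {h, a} — h is true.
  12. {c, h, d} — h is true.
  13. {a, c} — c is true.
  14. {¬c, ¬e} — ¬e is true.
  15. {¬f, d} — ¬f is true.
  16. {¬b, ¬a, ¬h} — ¬b is true.
  17. {¬h, c, d} — c is true.
  18. {f, c, e} — c is true.
  19. {¬h, ¬g, ¬e} — ¬g is true.
  20. {¬f, g} — ¬f is true.
  21. {¬a, ¬g, f} — ¬g is true.
  22. {¬d, ¬a, ¬c} — ¬d is true.

a=F, b=F, c=T, d=F, e=F, f=F, g=F, h=T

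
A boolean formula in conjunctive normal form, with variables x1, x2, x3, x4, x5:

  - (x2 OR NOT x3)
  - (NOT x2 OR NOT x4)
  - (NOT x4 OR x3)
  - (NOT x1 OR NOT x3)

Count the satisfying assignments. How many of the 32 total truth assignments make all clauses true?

10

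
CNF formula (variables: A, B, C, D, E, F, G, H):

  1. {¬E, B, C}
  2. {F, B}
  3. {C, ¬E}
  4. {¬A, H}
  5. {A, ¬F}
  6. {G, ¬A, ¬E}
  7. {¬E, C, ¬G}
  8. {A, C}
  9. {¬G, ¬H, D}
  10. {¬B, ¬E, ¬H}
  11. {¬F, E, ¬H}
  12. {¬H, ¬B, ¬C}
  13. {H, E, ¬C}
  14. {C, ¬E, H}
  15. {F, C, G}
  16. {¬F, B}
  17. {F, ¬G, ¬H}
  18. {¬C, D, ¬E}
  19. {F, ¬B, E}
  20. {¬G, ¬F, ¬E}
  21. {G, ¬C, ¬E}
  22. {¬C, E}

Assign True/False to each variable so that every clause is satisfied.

Pure literal: D appears only positively; assign D = True.
Set A = False and propagate.
  then F is forced to False.
  then B is forced to True.
  then C is forced to True.
  then H is forced to False.
  then E is forced to True.
  then G is forced to True.
Every clause has at least one true literal under this assignment.

A=False  B=True  C=True  D=True  E=True  F=False  G=True  H=False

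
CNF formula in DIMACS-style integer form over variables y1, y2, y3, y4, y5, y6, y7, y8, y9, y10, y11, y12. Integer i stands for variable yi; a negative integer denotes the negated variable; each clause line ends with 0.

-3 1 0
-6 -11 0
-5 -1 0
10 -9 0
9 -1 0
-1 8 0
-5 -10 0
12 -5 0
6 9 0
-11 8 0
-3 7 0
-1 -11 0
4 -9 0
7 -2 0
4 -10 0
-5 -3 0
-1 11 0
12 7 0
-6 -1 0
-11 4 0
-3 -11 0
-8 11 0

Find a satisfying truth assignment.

y2 occurs only negated in the remaining clauses — set y2 = False.
Pure literal: y3 appears only negated; assign y3 = False.
Set y1 = False and propagate.
Set y4 = False and propagate.
  then y9 is forced to False.
  then y6 is forced to True.
  then y11 is forced to False.
  then y10 is forced to False.
  then y8 is forced to False.
For the remaining variables, y5 = True, y7 = False, y12 = True works.
Every clause has at least one true literal under this assignment.
Check each clause:
  1. (!y3 || y1) — !y3 is true.
  2. (!y6 || !y11) — !y11 is true.
  3. (!y1 || !y5) — !y1 is true.
  4. (y10 || !y9) — !y9 is true.
  5. (!y1 || y9) — !y1 is true.
  6. (!y1 || y8) — !y1 is true.
  7. (!y10 || !y5) — !y10 is true.
  8. (y12 || !y5) — y12 is true.
  9. (y6 || y9) — y6 is true.
  10. (y8 || !y11) — !y11 is true.
  11. (y7 || !y3) — !y3 is true.
  12. (!y1 || !y11) — !y11 is true.
  13. (!y9 || y4) — !y9 is true.
  14. (y7 || !y2) — !y2 is true.
  15. (!y10 || y4) — !y10 is true.
  16. (!y5 || !y3) — !y3 is true.
  17. (y11 || !y1) — !y1 is true.
  18. (y12 || y7) — y12 is true.
  19. (!y1 || !y6) — !y1 is true.
  20. (y4 || !y11) — !y11 is true.
  21. (!y3 || !y11) — !y11 is true.
  22. (y11 || !y8) — !y8 is true.

y1=False  y2=False  y3=False  y4=False  y5=True  y6=True  y7=False  y8=False  y9=False  y10=False  y11=False  y12=True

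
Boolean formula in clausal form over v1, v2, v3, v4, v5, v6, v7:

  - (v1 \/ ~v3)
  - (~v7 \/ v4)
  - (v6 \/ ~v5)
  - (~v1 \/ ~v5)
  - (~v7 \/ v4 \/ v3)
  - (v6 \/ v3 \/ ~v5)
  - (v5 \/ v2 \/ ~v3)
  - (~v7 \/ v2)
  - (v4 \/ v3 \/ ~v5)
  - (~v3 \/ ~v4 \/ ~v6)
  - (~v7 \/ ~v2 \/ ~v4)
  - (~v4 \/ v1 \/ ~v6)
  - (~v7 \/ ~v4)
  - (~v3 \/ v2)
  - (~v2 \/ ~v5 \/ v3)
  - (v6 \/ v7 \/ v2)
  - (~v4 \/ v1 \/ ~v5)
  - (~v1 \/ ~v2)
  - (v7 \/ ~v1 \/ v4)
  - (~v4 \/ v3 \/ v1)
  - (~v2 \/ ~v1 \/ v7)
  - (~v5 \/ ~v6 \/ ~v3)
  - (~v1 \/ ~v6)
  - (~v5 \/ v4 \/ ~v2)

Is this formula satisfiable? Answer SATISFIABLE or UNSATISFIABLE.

SATISFIABLE

Branch on v1: take v1 = False.
  then v3 is forced to False.
  then v4 is forced to False.
  then v7 is forced to False.
  then v5 is forced to False.
Try v2 = False.
  then v6 is forced to True.
Every clause has at least one true literal under this assignment.
So v1=0, v2=0, v3=0, v4=0, v5=0, v6=1, v7=0 is a satisfying assignment.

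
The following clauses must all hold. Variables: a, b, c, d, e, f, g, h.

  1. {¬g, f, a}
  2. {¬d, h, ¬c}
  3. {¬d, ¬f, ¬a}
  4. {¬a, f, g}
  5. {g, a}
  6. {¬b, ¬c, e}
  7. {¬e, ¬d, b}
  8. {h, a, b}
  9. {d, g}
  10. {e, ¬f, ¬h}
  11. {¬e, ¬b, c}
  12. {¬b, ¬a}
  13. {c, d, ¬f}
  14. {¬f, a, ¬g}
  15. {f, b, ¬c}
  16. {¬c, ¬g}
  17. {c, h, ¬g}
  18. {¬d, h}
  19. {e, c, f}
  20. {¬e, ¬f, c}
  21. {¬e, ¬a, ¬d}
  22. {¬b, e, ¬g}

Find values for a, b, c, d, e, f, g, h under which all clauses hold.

Try a = True.
  then b is forced to False.
Branch on c: take c = False.
The remaining clauses are satisfied by d = False, e = True, f = False, g = True, h = True.

a=1, b=0, c=0, d=0, e=1, f=0, g=1, h=1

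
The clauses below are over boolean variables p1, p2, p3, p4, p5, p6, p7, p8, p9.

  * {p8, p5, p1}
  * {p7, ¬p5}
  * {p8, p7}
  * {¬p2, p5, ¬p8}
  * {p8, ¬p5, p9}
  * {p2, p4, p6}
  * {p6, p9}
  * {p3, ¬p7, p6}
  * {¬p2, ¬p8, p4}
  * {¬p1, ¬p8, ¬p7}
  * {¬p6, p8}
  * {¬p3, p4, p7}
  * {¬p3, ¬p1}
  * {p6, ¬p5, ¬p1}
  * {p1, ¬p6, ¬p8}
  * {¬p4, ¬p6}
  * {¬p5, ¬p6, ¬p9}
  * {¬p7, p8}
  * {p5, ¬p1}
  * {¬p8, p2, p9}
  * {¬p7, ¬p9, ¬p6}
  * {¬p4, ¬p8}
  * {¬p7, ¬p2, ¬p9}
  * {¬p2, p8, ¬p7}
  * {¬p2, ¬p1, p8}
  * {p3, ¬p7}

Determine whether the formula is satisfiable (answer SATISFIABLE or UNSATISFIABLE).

UNSATISFIABLE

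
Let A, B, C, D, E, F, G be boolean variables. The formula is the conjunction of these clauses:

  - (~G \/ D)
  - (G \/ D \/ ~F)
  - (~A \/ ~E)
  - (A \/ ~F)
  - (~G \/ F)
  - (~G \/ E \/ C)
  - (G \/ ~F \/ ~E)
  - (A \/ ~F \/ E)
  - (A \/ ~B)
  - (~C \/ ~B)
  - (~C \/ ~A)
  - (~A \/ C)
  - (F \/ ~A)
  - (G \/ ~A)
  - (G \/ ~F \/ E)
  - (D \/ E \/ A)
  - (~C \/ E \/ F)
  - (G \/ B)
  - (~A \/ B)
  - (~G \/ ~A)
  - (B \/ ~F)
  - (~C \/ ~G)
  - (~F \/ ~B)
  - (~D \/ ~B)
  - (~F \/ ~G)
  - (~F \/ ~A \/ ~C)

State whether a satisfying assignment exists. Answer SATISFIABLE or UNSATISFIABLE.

UNSATISFIABLE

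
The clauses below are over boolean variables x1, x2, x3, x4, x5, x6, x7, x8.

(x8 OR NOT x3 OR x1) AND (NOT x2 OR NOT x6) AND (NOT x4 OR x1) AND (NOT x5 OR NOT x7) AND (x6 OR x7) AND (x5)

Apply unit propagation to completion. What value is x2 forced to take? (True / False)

Unit clause (x5) sets x5 = True.
(NOT x5 OR NOT x7) with x5 = True leaves only NOT x7, so x7 = False.
(x7 OR x6): since x7 = False, the clause reduces to (x6). x6 = True.
(NOT x6 OR NOT x2) with x6 = True leaves only NOT x2, so x2 = False.

False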